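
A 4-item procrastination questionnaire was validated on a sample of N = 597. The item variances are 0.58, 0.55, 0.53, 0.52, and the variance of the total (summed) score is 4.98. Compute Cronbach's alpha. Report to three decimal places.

ΣVar(i) = 0.58 + 0.55 + 0.53 + 0.52 = 2.18
α = (k/(k−1))·(1 − ΣVar(i)/total variance) = (4/3)·(1 − 2.18/4.98) = 0.750

α = 0.750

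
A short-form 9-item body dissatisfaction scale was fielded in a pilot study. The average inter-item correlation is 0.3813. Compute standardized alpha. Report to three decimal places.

Standardized α = k·r̄ / (1 + (k−1)·r̄) = 9 × 0.3813 / (1 + 8 × 0.3813)
  = 3.4317 / 4.0504 = 0.847

α = 0.847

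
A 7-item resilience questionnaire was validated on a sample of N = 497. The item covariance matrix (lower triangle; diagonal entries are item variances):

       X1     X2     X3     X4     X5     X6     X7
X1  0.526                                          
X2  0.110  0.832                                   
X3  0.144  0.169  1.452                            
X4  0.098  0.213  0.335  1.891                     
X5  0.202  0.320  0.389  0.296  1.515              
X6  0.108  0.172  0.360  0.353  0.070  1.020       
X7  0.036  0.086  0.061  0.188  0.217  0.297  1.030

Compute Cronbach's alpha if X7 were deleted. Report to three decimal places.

Remaining items: X1, X2, X3, X4, X5, X6 (k = 6).
sum of item variances = 0.526 + 0.832 + 1.452 + 1.891 + 1.515 + 1.020 = 7.236
σ²_total = 7.236 + 2 × 3.339 = 13.914
α (item deleted) = (6/5)·(1 − 7.236/13.914) = 0.576

Cronbach's alpha = 0.576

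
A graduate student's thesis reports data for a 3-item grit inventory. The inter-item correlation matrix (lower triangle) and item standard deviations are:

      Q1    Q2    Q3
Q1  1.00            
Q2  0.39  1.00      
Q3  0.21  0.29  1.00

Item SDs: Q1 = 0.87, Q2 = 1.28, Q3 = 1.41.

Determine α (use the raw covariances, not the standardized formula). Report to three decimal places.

α = 0.535

Σσ²ᵢ = 0.87² + 1.28² + 1.41² = 4.3834
Covariances σ_ij = r_ij · s_i · s_j:
  σ(Q1,Q2) = 0.39 × 0.87 × 1.28 = 0.4343
  σ(Q1,Q3) = 0.21 × 0.87 × 1.41 = 0.2576
  σ(Q2,Q3) = 0.29 × 1.28 × 1.41 = 0.5234
σ²_T = Σσ²ᵢ + 2·Σσ_ij = 4.3834 + 2 × 1.2153 = 6.8140
α = (3/2)·(1 − 4.3834/6.8140) = 0.535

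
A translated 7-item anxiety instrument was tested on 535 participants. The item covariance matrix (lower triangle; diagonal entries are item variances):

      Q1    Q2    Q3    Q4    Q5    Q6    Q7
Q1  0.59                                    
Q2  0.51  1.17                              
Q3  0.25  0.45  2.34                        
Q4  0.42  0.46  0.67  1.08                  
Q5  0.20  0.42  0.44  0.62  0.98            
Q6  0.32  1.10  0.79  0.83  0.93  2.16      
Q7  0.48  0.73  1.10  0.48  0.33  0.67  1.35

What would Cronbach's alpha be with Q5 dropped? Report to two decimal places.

Remaining items: Q1, Q2, Q3, Q4, Q6, Q7 (k = 6).
sum of item variances = 0.59 + 1.17 + 2.34 + 1.08 + 2.16 + 1.35 = 8.69
σ²_T = 8.69 + 2 × 9.26 = 27.21
α (item deleted) = (6/5)·(1 − 8.69/27.21) = 0.82

Cronbach's alpha = 0.82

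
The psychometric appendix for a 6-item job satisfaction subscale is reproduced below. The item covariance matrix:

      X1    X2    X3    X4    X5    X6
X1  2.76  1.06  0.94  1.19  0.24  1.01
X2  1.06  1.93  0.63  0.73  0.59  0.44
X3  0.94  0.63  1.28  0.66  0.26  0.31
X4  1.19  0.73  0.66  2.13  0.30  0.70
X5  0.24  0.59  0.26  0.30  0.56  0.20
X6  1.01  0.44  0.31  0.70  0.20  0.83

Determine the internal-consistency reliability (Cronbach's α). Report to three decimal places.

Σσᵢ² = 2.76 + 1.93 + 1.28 + 2.13 + 0.56 + 0.83 = 9.49
Sum of off-diagonal covariances = 9.26
Var(T) = 9.49 + 2 × 9.26 = 28.01
α = (k/(k−1))·(1 − Σσᵢ²/Var(T)) = (6/5)·(1 − 9.49/28.01) = 0.793

Cronbach's α = 0.793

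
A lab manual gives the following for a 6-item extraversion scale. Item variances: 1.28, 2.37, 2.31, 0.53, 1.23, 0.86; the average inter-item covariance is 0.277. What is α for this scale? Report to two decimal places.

α = 0.59

sum of item variances = 1.28 + 2.37 + 2.31 + 0.53 + 1.23 + 0.86 = 8.58
Sum of the 15 distinct covariances = 15 × 0.277 = 4.155
Var(T) = sum of item variances + 2·Σcov = 8.58 + 2 × 4.155 = 16.890
α = (6/5)·(1 − 8.58/16.890) = 0.59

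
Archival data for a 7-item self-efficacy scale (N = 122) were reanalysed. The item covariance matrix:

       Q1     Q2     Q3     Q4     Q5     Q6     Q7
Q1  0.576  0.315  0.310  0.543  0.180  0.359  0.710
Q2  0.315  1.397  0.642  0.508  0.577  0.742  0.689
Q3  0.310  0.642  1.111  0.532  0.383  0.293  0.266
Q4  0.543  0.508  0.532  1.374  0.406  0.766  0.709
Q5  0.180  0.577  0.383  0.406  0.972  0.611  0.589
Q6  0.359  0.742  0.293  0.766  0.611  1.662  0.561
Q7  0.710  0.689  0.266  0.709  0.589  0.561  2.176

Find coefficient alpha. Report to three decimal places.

coefficient alpha = 0.814

Σσ²ᵢ = 0.576 + 1.397 + 1.111 + 1.374 + 0.972 + 1.662 + 2.176 = 9.268
Σ_{i<j} σ_ij = 10.691
Var(T) = 9.268 + 2 × 10.691 = 30.650
α = (k/(k−1))·(1 − Σσ²ᵢ/Var(T)) = (7/6)·(1 − 9.268/30.650) = 0.814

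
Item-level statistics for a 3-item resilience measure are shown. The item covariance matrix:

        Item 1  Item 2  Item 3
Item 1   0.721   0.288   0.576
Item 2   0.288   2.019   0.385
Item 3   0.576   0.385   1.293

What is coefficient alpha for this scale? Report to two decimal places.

ΣVar(i) = 0.721 + 2.019 + 1.293 = 4.033
Sum of the distinct covariances = 1.249
σ²_total = 4.033 + 2 × 1.249 = 6.531
α = (k/(k−1))·(1 − ΣVar(i)/σ²_total) = (3/2)·(1 − 4.033/6.531) = 0.57

α = 0.57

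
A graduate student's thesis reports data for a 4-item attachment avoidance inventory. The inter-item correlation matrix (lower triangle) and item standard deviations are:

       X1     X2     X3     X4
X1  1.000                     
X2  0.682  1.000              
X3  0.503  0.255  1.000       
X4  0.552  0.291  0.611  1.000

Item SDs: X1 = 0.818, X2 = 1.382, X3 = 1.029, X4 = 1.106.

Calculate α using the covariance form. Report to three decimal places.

α = 0.757

Σσ²ᵢ = 0.818² + 1.382² + 1.029² + 1.106² = 4.8611
Covariances σ_ij = r_ij · s_i · s_j:
  σ(X1,X2) = 0.682 × 0.818 × 1.382 = 0.7710
  σ(X1,X3) = 0.503 × 0.818 × 1.029 = 0.4234
  σ(X1,X4) = 0.552 × 0.818 × 1.106 = 0.4994
  σ(X2,X3) = 0.255 × 1.382 × 1.029 = 0.3626
  σ(X2,X4) = 0.291 × 1.382 × 1.106 = 0.4448
  σ(X3,X4) = 0.611 × 1.029 × 1.106 = 0.6954
σ²_T = Σσ²ᵢ + 2·Σσ_ij = 4.8611 + 2 × 3.1966 = 11.2543
α = (4/3)·(1 − 4.8611/11.2543) = 0.757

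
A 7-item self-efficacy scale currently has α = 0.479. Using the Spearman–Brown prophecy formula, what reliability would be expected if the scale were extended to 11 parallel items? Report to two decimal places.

Length factor m = 11/7 = 1.5714
α' = m·α / (1 + (m−1)·α)
   = 11/7 × 0.479 / (1 + (11/7 − 1) × 0.479)
   = 0.7527 / 1.2737 = 0.59

predicted reliability = 0.59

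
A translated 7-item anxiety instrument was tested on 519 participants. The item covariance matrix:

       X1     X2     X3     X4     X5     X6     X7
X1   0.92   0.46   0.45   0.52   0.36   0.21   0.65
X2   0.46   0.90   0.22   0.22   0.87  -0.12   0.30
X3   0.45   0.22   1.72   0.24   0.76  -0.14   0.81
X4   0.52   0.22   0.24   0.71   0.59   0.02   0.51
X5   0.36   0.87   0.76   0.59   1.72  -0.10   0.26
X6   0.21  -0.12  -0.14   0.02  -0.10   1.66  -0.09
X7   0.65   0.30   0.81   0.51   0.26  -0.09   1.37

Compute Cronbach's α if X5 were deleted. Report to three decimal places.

α = 0.647

Remaining items: X1, X2, X3, X4, X6, X7 (k = 6).
sum of item variances = 0.92 + 0.90 + 1.72 + 0.71 + 1.66 + 1.37 = 7.28
Var(T) = 7.28 + 2 × 4.26 = 15.80
α (item deleted) = (6/5)·(1 − 7.28/15.80) = 0.647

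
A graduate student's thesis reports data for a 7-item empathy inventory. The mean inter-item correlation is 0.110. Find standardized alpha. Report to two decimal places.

standardized alpha = 0.46

Standardized α = k·r̄ / (1 + (k−1)·r̄) = 7 × 0.110 / (1 + 6 × 0.110)
  = 0.7700 / 1.6600 = 0.46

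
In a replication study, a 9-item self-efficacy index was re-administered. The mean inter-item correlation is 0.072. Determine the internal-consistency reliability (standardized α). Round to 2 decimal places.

Standardized α = k·r̄ / (1 + (k−1)·r̄) = 9 × 0.072 / (1 + 8 × 0.072)
  = 0.6480 / 1.5760 = 0.41

standardized α = 0.41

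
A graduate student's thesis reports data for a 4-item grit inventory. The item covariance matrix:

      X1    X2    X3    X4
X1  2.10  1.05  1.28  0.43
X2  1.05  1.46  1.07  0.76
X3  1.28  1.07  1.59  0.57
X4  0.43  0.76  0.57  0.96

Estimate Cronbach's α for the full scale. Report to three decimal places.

Cronbach's α = 0.837

sum of item variances = 2.10 + 1.46 + 1.59 + 0.96 = 6.11
Sum of the distinct covariances = 5.16
σ²_T = 6.11 + 2 × 5.16 = 16.43
α = (k/(k−1))·(1 − sum of item variances/σ²_T) = (4/3)·(1 − 6.11/16.43) = 0.837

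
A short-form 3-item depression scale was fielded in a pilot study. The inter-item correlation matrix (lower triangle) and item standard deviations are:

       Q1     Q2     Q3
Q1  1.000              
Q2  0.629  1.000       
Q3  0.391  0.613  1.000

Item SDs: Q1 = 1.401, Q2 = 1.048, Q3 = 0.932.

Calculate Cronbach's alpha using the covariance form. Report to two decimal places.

Σσ²ᵢ = 1.401² + 1.048² + 0.932² = 3.9297
Covariances σ_ij = r_ij · s_i · s_j:
  σ(Q1,Q2) = 0.629 × 1.401 × 1.048 = 0.9235
  σ(Q1,Q3) = 0.391 × 1.401 × 0.932 = 0.5105
  σ(Q2,Q3) = 0.613 × 1.048 × 0.932 = 0.5987
σ²_T = Σσ²ᵢ + 2·Σσ_ij = 3.9297 + 2 × 2.0327 = 7.9951
α = (3/2)·(1 − 3.9297/7.9951) = 0.76

α = 0.76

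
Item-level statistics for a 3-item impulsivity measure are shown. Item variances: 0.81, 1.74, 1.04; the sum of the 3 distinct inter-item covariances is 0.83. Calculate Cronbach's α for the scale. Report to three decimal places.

Cronbach's α = 0.474

Σσᵢ² = 0.81 + 1.74 + 1.04 = 3.59
Sum of distinct covariances = 0.83
σ²_T = Σσᵢ² + 2·Σcov = 3.59 + 2 × 0.83 = 5.25
α = (3/2)·(1 − 3.59/5.25) = 0.474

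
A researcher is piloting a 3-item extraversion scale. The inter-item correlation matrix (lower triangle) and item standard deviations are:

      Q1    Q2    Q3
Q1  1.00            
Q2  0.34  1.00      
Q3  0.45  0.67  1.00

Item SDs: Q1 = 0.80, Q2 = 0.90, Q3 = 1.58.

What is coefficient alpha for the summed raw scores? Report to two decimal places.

α = 0.71

Σσ²ᵢ = 0.80² + 0.90² + 1.58² = 3.9464
Covariances σ_ij = r_ij · s_i · s_j:
  σ(Q1,Q2) = 0.34 × 0.80 × 0.90 = 0.2448
  σ(Q1,Q3) = 0.45 × 0.80 × 1.58 = 0.5688
  σ(Q2,Q3) = 0.67 × 0.90 × 1.58 = 0.9527
σ²_T = Σσ²ᵢ + 2·Σσ_ij = 3.9464 + 2 × 1.7663 = 7.4790
α = (3/2)·(1 − 3.9464/7.4790) = 0.71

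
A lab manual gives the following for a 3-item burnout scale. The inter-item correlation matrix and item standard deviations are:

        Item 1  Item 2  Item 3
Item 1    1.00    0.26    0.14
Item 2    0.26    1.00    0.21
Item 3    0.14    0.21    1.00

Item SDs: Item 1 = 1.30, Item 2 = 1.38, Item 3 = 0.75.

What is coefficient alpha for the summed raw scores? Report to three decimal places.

α = 0.424

Σσ²ᵢ = 1.30² + 1.38² + 0.75² = 4.1569
Covariances σ_ij = r_ij · s_i · s_j:
  σ(Item 1,Item 2) = 0.26 × 1.30 × 1.38 = 0.4664
  σ(Item 1,Item 3) = 0.14 × 1.30 × 0.75 = 0.1365
  σ(Item 2,Item 3) = 0.21 × 1.38 × 0.75 = 0.2173
σ²_T = Σσ²ᵢ + 2·Σσ_ij = 4.1569 + 2 × 0.8202 = 5.7973
α = (3/2)·(1 − 4.1569/5.7973) = 0.424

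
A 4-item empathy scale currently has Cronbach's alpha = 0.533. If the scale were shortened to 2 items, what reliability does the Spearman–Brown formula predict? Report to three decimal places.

Length factor m = 2/4 = 0.5000
α' = m·α / (1 − (1−m)·α)
   = 2/4 × 0.533 / (1 − (1 − 2/4) × 0.533)
   = 0.2665 / 0.7335 = 0.363

predicted reliability = 0.363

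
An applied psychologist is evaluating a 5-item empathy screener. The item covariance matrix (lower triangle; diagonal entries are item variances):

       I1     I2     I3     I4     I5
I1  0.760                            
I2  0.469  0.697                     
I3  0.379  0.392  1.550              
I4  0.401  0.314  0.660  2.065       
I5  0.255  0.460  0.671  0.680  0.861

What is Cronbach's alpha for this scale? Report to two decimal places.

Σσ²ᵢ = 0.760 + 0.697 + 1.550 + 2.065 + 0.861 = 5.933
Sum of the distinct covariances = 4.681
total variance = 5.933 + 2 × 4.681 = 15.295
α = (k/(k−1))·(1 − Σσ²ᵢ/total variance) = (5/4)·(1 − 5.933/15.295) = 0.77

α = 0.77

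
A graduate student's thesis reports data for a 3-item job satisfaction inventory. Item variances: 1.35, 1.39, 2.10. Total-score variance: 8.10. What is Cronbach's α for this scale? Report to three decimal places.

Σσᵢ² = 1.35 + 1.39 + 2.10 = 4.84
α = (k/(k−1))·(1 − Σσᵢ²/Var(T)) = (3/2)·(1 − 4.84/8.10) = 0.604

α = 0.604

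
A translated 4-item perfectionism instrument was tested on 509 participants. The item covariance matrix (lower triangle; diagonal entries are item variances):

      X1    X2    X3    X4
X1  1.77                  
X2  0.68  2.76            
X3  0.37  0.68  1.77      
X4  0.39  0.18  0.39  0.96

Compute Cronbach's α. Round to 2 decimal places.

α = 0.57

ΣVar(i) = 1.77 + 2.76 + 1.77 + 0.96 = 7.26
Sum of the distinct covariances = 2.69
total variance = 7.26 + 2 × 2.69 = 12.64
α = (k/(k−1))·(1 − ΣVar(i)/total variance) = (4/3)·(1 − 7.26/12.64) = 0.57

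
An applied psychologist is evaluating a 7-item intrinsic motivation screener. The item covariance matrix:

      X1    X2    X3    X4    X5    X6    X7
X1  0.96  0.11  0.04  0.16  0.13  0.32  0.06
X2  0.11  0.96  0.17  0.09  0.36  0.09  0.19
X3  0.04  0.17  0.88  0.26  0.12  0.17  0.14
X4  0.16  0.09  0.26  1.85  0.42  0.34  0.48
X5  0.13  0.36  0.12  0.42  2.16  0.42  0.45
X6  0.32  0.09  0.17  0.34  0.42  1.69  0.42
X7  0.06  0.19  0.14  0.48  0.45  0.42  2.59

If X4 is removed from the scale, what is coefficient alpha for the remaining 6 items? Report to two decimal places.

α = 0.49

Remaining items: X1, X2, X3, X5, X6, X7 (k = 6).
ΣVar(i) = 0.96 + 0.96 + 0.88 + 2.16 + 1.69 + 2.59 = 9.24
Var(T) = 9.24 + 2 × 3.19 = 15.62
α (item deleted) = (6/5)·(1 − 9.24/15.62) = 0.49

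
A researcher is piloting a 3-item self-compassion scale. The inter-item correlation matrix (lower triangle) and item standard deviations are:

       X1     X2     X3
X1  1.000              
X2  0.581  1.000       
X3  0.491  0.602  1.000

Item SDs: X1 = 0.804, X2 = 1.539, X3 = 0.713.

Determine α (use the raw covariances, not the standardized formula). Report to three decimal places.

α = 0.728

Σσ²ᵢ = 0.804² + 1.539² + 0.713² = 3.5233
Covariances σ_ij = r_ij · s_i · s_j:
  σ(X1,X2) = 0.581 × 0.804 × 1.539 = 0.7189
  σ(X1,X3) = 0.491 × 0.804 × 0.713 = 0.2815
  σ(X2,X3) = 0.602 × 1.539 × 0.713 = 0.6606
σ²_T = Σσ²ᵢ + 2·Σσ_ij = 3.5233 + 2 × 1.6610 = 6.8453
α = (3/2)·(1 − 3.5233/6.8453) = 0.728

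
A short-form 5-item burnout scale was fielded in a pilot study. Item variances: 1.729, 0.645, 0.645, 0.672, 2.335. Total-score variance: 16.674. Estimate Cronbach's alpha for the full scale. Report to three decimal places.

α = 0.798

Σσ²ᵢ = 1.729 + 0.645 + 0.645 + 0.672 + 2.335 = 6.026
α = (k/(k−1))·(1 − Σσ²ᵢ/total variance) = (5/4)·(1 − 6.026/16.674) = 0.798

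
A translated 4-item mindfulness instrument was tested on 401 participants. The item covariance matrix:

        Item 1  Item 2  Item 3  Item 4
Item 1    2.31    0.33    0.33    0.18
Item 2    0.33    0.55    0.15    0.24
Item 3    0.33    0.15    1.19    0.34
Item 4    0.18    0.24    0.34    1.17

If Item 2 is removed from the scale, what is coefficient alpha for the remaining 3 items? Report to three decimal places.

coefficient alpha = 0.400

Remaining items: Item 1, Item 3, Item 4 (k = 3).
Σσᵢ² = 2.31 + 1.19 + 1.17 = 4.67
σ²_total = 4.67 + 2 × 0.85 = 6.37
α (item deleted) = (3/2)·(1 − 4.67/6.37) = 0.400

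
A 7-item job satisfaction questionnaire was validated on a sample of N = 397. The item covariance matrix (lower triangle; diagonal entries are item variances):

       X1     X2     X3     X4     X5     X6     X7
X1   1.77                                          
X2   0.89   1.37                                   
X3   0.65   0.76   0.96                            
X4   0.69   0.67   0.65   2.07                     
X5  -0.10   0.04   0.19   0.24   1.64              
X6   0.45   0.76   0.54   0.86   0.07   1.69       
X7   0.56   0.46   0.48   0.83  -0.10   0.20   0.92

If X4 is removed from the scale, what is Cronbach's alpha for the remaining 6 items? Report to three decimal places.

Remaining items: X1, X2, X3, X5, X6, X7 (k = 6).
Σσᵢ² = 1.77 + 1.37 + 0.96 + 1.64 + 1.69 + 0.92 = 8.35
σ²_T = 8.35 + 2 × 5.85 = 20.05
α (item deleted) = (6/5)·(1 − 8.35/20.05) = 0.700

Cronbach's alpha = 0.700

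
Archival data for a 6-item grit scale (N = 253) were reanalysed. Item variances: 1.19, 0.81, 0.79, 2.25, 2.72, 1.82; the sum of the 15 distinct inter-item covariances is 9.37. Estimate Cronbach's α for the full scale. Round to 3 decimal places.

Σσ²ᵢ = 1.19 + 0.81 + 0.79 + 2.25 + 2.72 + 1.82 = 9.58
Sum of distinct covariances = 9.37
σ²_T = Σσ²ᵢ + 2·Σcov = 9.58 + 2 × 9.37 = 28.32
α = (6/5)·(1 − 9.58/28.32) = 0.794

Cronbach's α = 0.794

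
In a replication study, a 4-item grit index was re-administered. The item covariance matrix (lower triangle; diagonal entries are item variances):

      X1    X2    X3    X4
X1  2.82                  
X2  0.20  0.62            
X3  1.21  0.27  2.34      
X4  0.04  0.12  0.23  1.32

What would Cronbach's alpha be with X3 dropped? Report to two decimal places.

α = 0.20

Remaining items: X1, X2, X4 (k = 3).
Σσᵢ² = 2.82 + 0.62 + 1.32 = 4.76
Var(T) = 4.76 + 2 × 0.36 = 5.48
α (item deleted) = (3/2)·(1 − 4.76/5.48) = 0.20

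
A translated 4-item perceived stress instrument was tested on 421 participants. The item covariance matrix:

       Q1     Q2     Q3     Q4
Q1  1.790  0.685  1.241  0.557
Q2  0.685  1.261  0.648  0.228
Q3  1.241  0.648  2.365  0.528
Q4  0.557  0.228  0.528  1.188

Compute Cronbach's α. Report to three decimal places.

Cronbach's α = 0.721

Σσ²ᵢ = 1.790 + 1.261 + 2.365 + 1.188 = 6.604
Sum of the distinct covariances = 3.887
total variance = 6.604 + 2 × 3.887 = 14.378
α = (k/(k−1))·(1 − Σσ²ᵢ/total variance) = (4/3)·(1 − 6.604/14.378) = 0.721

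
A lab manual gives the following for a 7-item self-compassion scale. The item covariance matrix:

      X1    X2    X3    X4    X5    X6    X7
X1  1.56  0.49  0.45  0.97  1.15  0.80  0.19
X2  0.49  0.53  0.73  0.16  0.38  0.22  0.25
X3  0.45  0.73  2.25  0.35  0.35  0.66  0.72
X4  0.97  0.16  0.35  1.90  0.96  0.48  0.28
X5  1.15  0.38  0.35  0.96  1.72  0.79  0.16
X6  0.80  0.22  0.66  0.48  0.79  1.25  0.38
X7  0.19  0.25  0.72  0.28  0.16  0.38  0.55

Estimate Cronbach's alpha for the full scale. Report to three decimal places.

Cronbach's alpha = 0.806

ΣVar(i) = 1.56 + 0.53 + 2.25 + 1.90 + 1.72 + 1.25 + 0.55 = 9.76
Sum of off-diagonal covariances = 10.92
total variance = 9.76 + 2 × 10.92 = 31.60
α = (k/(k−1))·(1 − ΣVar(i)/total variance) = (7/6)·(1 − 9.76/31.60) = 0.806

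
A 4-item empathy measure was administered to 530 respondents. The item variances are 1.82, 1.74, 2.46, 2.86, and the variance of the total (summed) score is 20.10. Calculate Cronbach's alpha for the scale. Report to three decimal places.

Cronbach's alpha = 0.744

sum of item variances = 1.82 + 1.74 + 2.46 + 2.86 = 8.88
α = (k/(k−1))·(1 − sum of item variances/total variance) = (4/3)·(1 − 8.88/20.10) = 0.744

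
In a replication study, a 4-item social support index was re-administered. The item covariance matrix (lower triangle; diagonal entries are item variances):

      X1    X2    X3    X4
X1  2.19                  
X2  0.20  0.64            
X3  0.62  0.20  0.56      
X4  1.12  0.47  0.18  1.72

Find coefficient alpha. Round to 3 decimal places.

ΣVar(i) = 2.19 + 0.64 + 0.56 + 1.72 = 5.11
Sum of the distinct covariances = 2.79
σ²_T = 5.11 + 2 × 2.79 = 10.69
α = (k/(k−1))·(1 − ΣVar(i)/σ²_T) = (4/3)·(1 − 5.11/10.69) = 0.696

coefficient alpha = 0.696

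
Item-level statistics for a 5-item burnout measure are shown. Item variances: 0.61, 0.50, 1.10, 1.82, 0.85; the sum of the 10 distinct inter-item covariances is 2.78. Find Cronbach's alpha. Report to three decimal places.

α = 0.666

sum of item variances = 0.61 + 0.50 + 1.10 + 1.82 + 0.85 = 4.88
Sum of distinct covariances = 2.78
Var(T) = sum of item variances + 2·Σcov = 4.88 + 2 × 2.78 = 10.44
α = (5/4)·(1 − 4.88/10.44) = 0.666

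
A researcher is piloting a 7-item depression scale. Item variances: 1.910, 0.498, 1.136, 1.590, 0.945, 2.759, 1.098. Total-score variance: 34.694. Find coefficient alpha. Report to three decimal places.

coefficient alpha = 0.833

Σσᵢ² = 1.910 + 0.498 + 1.136 + 1.590 + 0.945 + 2.759 + 1.098 = 9.936
α = (k/(k−1))·(1 − Σσᵢ²/σ²_total) = (7/6)·(1 − 9.936/34.694) = 0.833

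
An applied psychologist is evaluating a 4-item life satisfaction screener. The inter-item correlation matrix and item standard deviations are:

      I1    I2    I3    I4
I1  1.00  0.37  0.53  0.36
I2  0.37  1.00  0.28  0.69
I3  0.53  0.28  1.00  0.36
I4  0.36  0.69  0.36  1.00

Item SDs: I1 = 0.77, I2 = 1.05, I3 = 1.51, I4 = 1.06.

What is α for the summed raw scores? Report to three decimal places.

α = 0.720

Σσ²ᵢ = 0.77² + 1.05² + 1.51² + 1.06² = 5.0991
Covariances σ_ij = r_ij · s_i · s_j:
  σ(I1,I2) = 0.37 × 0.77 × 1.05 = 0.2991
  σ(I1,I3) = 0.53 × 0.77 × 1.51 = 0.6162
  σ(I1,I4) = 0.36 × 0.77 × 1.06 = 0.2938
  σ(I2,I3) = 0.28 × 1.05 × 1.51 = 0.4439
  σ(I2,I4) = 0.69 × 1.05 × 1.06 = 0.7680
  σ(I3,I4) = 0.36 × 1.51 × 1.06 = 0.5762
σ²_T = Σσ²ᵢ + 2·Σσ_ij = 5.0991 + 2 × 2.9972 = 11.0935
α = (4/3)·(1 − 5.0991/11.0935) = 0.720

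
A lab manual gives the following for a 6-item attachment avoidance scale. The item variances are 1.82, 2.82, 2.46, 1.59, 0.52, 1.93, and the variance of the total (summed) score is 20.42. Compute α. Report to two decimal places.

α = 0.55

Σσᵢ² = 1.82 + 2.82 + 2.46 + 1.59 + 0.52 + 1.93 = 11.14
α = (k/(k−1))·(1 − Σσᵢ²/σ²_total) = (6/5)·(1 − 11.14/20.42) = 0.55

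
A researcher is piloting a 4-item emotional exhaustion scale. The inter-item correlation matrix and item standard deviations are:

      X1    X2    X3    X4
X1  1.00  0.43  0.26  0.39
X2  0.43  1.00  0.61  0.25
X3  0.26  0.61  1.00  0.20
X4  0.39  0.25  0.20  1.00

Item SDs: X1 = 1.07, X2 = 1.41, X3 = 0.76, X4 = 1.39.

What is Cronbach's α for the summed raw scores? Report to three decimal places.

Cronbach's α = 0.664

Σσ²ᵢ = 1.07² + 1.41² + 0.76² + 1.39² = 5.6427
Covariances σ_ij = r_ij · s_i · s_j:
  σ(X1,X2) = 0.43 × 1.07 × 1.41 = 0.6487
  σ(X1,X3) = 0.26 × 1.07 × 0.76 = 0.2114
  σ(X1,X4) = 0.39 × 1.07 × 1.39 = 0.5800
  σ(X2,X3) = 0.61 × 1.41 × 0.76 = 0.6537
  σ(X2,X4) = 0.25 × 1.41 × 1.39 = 0.4900
  σ(X3,X4) = 0.20 × 0.76 × 1.39 = 0.2113
σ²_T = Σσ²ᵢ + 2·Σσ_ij = 5.6427 + 2 × 2.7951 = 11.2329
α = (4/3)·(1 − 5.6427/11.2329) = 0.664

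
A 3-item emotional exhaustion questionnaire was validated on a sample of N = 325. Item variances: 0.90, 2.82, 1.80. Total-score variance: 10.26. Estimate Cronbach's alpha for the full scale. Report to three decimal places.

Σσᵢ² = 0.90 + 2.82 + 1.80 = 5.52
α = (k/(k−1))·(1 − Σσᵢ²/σ²_T) = (3/2)·(1 − 5.52/10.26) = 0.693

α = 0.693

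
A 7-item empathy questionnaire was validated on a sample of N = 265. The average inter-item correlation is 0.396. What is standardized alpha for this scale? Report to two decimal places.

Standardized α = k·r̄ / (1 + (k−1)·r̄) = 7 × 0.396 / (1 + 6 × 0.396)
  = 2.7720 / 3.3760 = 0.82

α = 0.82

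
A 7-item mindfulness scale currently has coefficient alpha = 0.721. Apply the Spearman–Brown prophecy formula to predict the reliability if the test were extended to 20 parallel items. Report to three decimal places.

predicted reliability = 0.881

Length factor m = 20/7 = 2.8571
α' = m·α / (1 + (m−1)·α)
   = 20/7 × 0.721 / (1 + (20/7 − 1) × 0.721)
   = 2.0600 / 2.3390 = 0.881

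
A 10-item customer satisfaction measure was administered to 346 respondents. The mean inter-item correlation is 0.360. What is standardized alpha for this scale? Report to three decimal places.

standardized alpha = 0.849

Standardized α = k·r̄ / (1 + (k−1)·r̄) = 10 × 0.360 / (1 + 9 × 0.360)
  = 3.6000 / 4.2400 = 0.849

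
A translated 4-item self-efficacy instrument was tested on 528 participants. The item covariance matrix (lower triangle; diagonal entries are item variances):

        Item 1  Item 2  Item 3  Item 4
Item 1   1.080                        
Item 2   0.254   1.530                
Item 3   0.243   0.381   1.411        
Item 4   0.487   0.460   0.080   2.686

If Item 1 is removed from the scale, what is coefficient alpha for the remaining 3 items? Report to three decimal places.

coefficient alpha = 0.370

Remaining items: Item 2, Item 3, Item 4 (k = 3).
Σσᵢ² = 1.530 + 1.411 + 2.686 = 5.627
σ²_total = 5.627 + 2 × 0.921 = 7.469
α (item deleted) = (3/2)·(1 − 5.627/7.469) = 0.370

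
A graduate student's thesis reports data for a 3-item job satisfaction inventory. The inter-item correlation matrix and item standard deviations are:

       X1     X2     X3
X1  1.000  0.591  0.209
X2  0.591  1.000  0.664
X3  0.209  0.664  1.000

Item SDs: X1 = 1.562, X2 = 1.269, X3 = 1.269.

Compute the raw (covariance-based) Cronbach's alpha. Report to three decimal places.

Cronbach's alpha = 0.726

Σσ²ᵢ = 1.562² + 1.269² + 1.269² = 5.6606
Covariances σ_ij = r_ij · s_i · s_j:
  σ(X1,X2) = 0.591 × 1.562 × 1.269 = 1.1715
  σ(X1,X3) = 0.209 × 1.562 × 1.269 = 0.4143
  σ(X2,X3) = 0.664 × 1.269 × 1.269 = 1.0693
σ²_T = Σσ²ᵢ + 2·Σσ_ij = 5.6606 + 2 × 2.6551 = 10.9708
α = (3/2)·(1 − 5.6606/10.9708) = 0.726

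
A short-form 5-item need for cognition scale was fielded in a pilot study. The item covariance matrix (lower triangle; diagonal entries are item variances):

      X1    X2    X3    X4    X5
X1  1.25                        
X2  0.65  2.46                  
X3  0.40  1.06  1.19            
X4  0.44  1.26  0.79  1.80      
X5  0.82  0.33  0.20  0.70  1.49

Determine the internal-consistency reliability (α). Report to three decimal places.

Σσᵢ² = 1.25 + 2.46 + 1.19 + 1.80 + 1.49 = 8.19
Sum of the distinct covariances = 6.65
total variance = 8.19 + 2 × 6.65 = 21.49
α = (k/(k−1))·(1 − Σσᵢ²/total variance) = (5/4)·(1 − 8.19/21.49) = 0.774

α = 0.774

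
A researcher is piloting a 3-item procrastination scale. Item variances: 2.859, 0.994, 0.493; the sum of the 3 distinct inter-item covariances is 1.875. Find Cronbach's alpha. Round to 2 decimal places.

ΣVar(i) = 2.859 + 0.994 + 0.493 = 4.346
Sum of distinct covariances = 1.875
Var(T) = ΣVar(i) + 2·Σcov = 4.346 + 2 × 1.875 = 8.096
α = (3/2)·(1 − 4.346/8.096) = 0.69

α = 0.69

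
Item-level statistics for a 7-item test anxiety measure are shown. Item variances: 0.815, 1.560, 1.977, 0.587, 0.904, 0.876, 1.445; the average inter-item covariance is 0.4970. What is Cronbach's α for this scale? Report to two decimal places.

sum of item variances = 0.815 + 1.560 + 1.977 + 0.587 + 0.904 + 0.876 + 1.445 = 8.164
Sum of the 21 distinct covariances = 21 × 0.4970 = 10.4370
σ²_total = sum of item variances + 2·Σcov = 8.164 + 2 × 10.4370 = 29.0380
α = (7/6)·(1 − 8.164/29.0380) = 0.84

α = 0.84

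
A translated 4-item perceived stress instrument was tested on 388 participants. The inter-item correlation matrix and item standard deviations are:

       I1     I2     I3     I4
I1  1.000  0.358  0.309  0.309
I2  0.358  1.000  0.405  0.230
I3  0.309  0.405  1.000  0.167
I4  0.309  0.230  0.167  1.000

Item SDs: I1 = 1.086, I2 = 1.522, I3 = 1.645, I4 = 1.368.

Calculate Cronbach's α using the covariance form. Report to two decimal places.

Σσ²ᵢ = 1.086² + 1.522² + 1.645² + 1.368² = 8.0733
Covariances σ_ij = r_ij · s_i · s_j:
  σ(I1,I2) = 0.358 × 1.086 × 1.522 = 0.5917
  σ(I1,I3) = 0.309 × 1.086 × 1.645 = 0.5520
  σ(I1,I4) = 0.309 × 1.086 × 1.368 = 0.4591
  σ(I2,I3) = 0.405 × 1.522 × 1.645 = 1.0140
  σ(I2,I4) = 0.230 × 1.522 × 1.368 = 0.4789
  σ(I3,I4) = 0.167 × 1.645 × 1.368 = 0.3758
σ²_T = Σσ²ᵢ + 2·Σσ_ij = 8.0733 + 2 × 3.4715 = 15.0163
α = (4/3)·(1 − 8.0733/15.0163) = 0.62

α = 0.62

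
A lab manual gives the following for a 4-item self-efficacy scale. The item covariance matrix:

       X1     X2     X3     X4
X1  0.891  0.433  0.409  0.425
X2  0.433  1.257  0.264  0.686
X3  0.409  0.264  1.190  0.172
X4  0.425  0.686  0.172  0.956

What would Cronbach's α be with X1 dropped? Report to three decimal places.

Remaining items: X2, X3, X4 (k = 3).
Σσ²ᵢ = 1.257 + 1.190 + 0.956 = 3.403
total variance = 3.403 + 2 × 1.122 = 5.647
α (item deleted) = (3/2)·(1 − 3.403/5.647) = 0.596

α = 0.596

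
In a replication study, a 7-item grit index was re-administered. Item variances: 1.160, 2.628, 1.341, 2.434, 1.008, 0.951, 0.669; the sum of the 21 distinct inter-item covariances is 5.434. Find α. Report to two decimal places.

α = 0.60

Σσ²ᵢ = 1.160 + 2.628 + 1.341 + 2.434 + 1.008 + 0.951 + 0.669 = 10.191
Sum of distinct covariances = 5.434
σ²_T = Σσ²ᵢ + 2·Σcov = 10.191 + 2 × 5.434 = 21.059
α = (7/6)·(1 − 10.191/21.059) = 0.60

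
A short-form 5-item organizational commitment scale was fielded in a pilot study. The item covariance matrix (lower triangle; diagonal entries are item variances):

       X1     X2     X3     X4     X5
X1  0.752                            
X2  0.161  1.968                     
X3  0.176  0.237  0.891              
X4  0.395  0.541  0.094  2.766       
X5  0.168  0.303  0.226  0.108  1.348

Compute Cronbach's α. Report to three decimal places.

sum of item variances = 0.752 + 1.968 + 0.891 + 2.766 + 1.348 = 7.725
Σ_{i<j} σ_ij = 2.409
σ²_total = 7.725 + 2 × 2.409 = 12.543
α = (k/(k−1))·(1 − sum of item variances/σ²_total) = (5/4)·(1 − 7.725/12.543) = 0.480

Cronbach's α = 0.480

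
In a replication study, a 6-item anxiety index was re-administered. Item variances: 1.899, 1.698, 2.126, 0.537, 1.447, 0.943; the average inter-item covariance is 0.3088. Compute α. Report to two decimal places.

Σσ²ᵢ = 1.899 + 1.698 + 2.126 + 0.537 + 1.447 + 0.943 = 8.650
Sum of the 15 distinct covariances = 15 × 0.3088 = 4.6320
σ²_T = Σσ²ᵢ + 2·Σcov = 8.650 + 2 × 4.6320 = 17.9140
α = (6/5)·(1 − 8.650/17.9140) = 0.62

α = 0.62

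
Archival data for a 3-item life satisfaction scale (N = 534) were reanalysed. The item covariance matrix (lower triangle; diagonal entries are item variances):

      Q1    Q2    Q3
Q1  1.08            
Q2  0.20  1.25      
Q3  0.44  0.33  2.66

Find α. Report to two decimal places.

α = 0.42

Σσᵢ² = 1.08 + 1.25 + 2.66 = 4.99
Σ_{i<j} σ_ij = 0.97
Var(T) = 4.99 + 2 × 0.97 = 6.93
α = (k/(k−1))·(1 − Σσᵢ²/Var(T)) = (3/2)·(1 − 4.99/6.93) = 0.42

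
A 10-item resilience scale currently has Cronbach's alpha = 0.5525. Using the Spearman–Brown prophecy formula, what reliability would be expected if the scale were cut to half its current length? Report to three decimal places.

Length factor m = 1/2
α' = m·α / (1 − (1−m)·α)
   = 1/2 × 0.5525 / (1 − (1 − 1/2) × 0.5525)
   = 0.2762 / 0.7238 = 0.382

predicted reliability = 0.382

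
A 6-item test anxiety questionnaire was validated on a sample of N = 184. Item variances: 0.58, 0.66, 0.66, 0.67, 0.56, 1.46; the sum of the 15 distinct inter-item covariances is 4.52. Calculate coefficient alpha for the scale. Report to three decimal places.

α = 0.796

Σσ²ᵢ = 0.58 + 0.66 + 0.66 + 0.67 + 0.56 + 1.46 = 4.59
Sum of distinct covariances = 4.52
σ²_total = Σσ²ᵢ + 2·Σcov = 4.59 + 2 × 4.52 = 13.63
α = (6/5)·(1 − 4.59/13.63) = 0.796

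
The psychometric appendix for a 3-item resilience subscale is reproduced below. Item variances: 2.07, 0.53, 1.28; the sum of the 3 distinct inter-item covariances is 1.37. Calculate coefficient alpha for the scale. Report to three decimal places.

coefficient alpha = 0.621

Σσᵢ² = 2.07 + 0.53 + 1.28 = 3.88
Sum of distinct covariances = 1.37
Var(T) = Σσᵢ² + 2·Σcov = 3.88 + 2 × 1.37 = 6.62
α = (3/2)·(1 − 3.88/6.62) = 0.621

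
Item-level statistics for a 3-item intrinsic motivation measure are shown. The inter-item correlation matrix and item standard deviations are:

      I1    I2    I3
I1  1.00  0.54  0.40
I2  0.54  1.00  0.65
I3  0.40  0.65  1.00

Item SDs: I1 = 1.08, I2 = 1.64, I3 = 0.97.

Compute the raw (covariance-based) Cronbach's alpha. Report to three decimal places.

Σσ²ᵢ = 1.08² + 1.64² + 0.97² = 4.7969
Covariances σ_ij = r_ij · s_i · s_j:
  σ(I1,I2) = 0.54 × 1.08 × 1.64 = 0.9564
  σ(I1,I3) = 0.40 × 1.08 × 0.97 = 0.4190
  σ(I2,I3) = 0.65 × 1.64 × 0.97 = 1.0340
σ²_T = Σσ²ᵢ + 2·Σσ_ij = 4.7969 + 2 × 2.4094 = 9.6157
α = (3/2)·(1 − 4.7969/9.6157) = 0.752

α = 0.752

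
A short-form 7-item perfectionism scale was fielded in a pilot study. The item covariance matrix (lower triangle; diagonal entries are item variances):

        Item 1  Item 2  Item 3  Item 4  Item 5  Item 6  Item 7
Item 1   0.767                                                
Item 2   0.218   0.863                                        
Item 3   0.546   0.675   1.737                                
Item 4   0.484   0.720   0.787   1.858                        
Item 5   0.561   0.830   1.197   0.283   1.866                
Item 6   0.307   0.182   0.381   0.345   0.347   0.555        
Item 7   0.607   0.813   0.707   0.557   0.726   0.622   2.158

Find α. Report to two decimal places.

Σσ²ᵢ = 0.767 + 0.863 + 1.737 + 1.858 + 1.866 + 0.555 + 2.158 = 9.804
Sum of off-diagonal covariances = 11.895
total variance = 9.804 + 2 × 11.895 = 33.594
α = (k/(k−1))·(1 − Σσ²ᵢ/total variance) = (7/6)·(1 − 9.804/33.594) = 0.83

α = 0.83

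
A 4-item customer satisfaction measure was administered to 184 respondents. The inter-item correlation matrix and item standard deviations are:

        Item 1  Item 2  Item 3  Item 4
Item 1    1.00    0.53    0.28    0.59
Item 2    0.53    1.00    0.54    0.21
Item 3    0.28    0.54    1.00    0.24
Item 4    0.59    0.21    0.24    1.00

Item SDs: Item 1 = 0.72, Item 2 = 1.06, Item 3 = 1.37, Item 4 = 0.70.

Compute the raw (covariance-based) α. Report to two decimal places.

α = 0.69

Σσ²ᵢ = 0.72² + 1.06² + 1.37² + 0.70² = 4.0089
Covariances σ_ij = r_ij · s_i · s_j:
  σ(Item 1,Item 2) = 0.53 × 0.72 × 1.06 = 0.4045
  σ(Item 1,Item 3) = 0.28 × 0.72 × 1.37 = 0.2762
  σ(Item 1,Item 4) = 0.59 × 0.72 × 0.70 = 0.2974
  σ(Item 2,Item 3) = 0.54 × 1.06 × 1.37 = 0.7842
  σ(Item 2,Item 4) = 0.21 × 1.06 × 0.70 = 0.1558
  σ(Item 3,Item 4) = 0.24 × 1.37 × 0.70 = 0.2302
σ²_T = Σσ²ᵢ + 2·Σσ_ij = 4.0089 + 2 × 2.1483 = 8.3055
α = (4/3)·(1 − 4.0089/8.3055) = 0.69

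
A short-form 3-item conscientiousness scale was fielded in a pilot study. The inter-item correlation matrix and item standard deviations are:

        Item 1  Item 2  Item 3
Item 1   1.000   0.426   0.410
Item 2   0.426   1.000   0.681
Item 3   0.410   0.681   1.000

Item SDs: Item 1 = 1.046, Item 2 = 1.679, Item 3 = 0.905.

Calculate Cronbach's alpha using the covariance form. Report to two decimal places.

Cronbach's alpha = 0.72

Σσ²ᵢ = 1.046² + 1.679² + 0.905² = 4.7322
Covariances σ_ij = r_ij · s_i · s_j:
  σ(Item 1,Item 2) = 0.426 × 1.046 × 1.679 = 0.7482
  σ(Item 1,Item 3) = 0.410 × 1.046 × 0.905 = 0.3881
  σ(Item 2,Item 3) = 0.681 × 1.679 × 0.905 = 1.0348
σ²_T = Σσ²ᵢ + 2·Σσ_ij = 4.7322 + 2 × 2.1711 = 9.0744
α = (3/2)·(1 − 4.7322/9.0744) = 0.72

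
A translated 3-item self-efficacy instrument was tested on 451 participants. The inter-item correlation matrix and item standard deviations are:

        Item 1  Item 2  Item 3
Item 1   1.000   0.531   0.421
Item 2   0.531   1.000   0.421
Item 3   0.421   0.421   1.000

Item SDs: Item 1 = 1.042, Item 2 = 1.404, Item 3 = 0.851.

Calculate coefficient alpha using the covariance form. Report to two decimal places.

coefficient alpha = 0.70

Σσ²ᵢ = 1.042² + 1.404² + 0.851² = 3.7812
Covariances σ_ij = r_ij · s_i · s_j:
  σ(Item 1,Item 2) = 0.531 × 1.042 × 1.404 = 0.7768
  σ(Item 1,Item 3) = 0.421 × 1.042 × 0.851 = 0.3733
  σ(Item 2,Item 3) = 0.421 × 1.404 × 0.851 = 0.5030
σ²_T = Σσ²ᵢ + 2·Σσ_ij = 3.7812 + 2 × 1.6531 = 7.0874
α = (3/2)·(1 − 3.7812/7.0874) = 0.70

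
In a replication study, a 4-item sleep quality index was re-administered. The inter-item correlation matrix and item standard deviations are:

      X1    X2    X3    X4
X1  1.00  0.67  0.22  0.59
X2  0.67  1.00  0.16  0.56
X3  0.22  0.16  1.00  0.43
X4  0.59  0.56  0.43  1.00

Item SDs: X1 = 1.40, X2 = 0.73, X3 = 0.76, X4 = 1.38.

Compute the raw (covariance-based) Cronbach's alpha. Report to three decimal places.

Σσ²ᵢ = 1.40² + 0.73² + 0.76² + 1.38² = 4.9749
Covariances σ_ij = r_ij · s_i · s_j:
  σ(X1,X2) = 0.67 × 1.40 × 0.73 = 0.6847
  σ(X1,X3) = 0.22 × 1.40 × 0.76 = 0.2341
  σ(X1,X4) = 0.59 × 1.40 × 1.38 = 1.1399
  σ(X2,X3) = 0.16 × 0.73 × 0.76 = 0.0888
  σ(X2,X4) = 0.56 × 0.73 × 1.38 = 0.5641
  σ(X3,X4) = 0.43 × 0.76 × 1.38 = 0.4510
σ²_T = Σσ²ᵢ + 2·Σσ_ij = 4.9749 + 2 × 3.1626 = 11.3001
α = (4/3)·(1 − 4.9749/11.3001) = 0.746

α = 0.746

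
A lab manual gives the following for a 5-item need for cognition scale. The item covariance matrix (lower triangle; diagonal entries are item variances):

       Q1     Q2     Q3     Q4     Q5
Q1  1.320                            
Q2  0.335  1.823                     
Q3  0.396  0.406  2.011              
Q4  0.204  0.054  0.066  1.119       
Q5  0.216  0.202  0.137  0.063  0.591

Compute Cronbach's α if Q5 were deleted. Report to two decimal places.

Remaining items: Q1, Q2, Q3, Q4 (k = 4).
sum of item variances = 1.320 + 1.823 + 2.011 + 1.119 = 6.273
total variance = 6.273 + 2 × 1.461 = 9.195
α (item deleted) = (4/3)·(1 − 6.273/9.195) = 0.42

Cronbach's α = 0.42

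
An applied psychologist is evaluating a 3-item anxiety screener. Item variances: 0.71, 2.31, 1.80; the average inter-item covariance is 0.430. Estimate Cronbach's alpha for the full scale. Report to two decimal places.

Σσᵢ² = 0.71 + 2.31 + 1.80 = 4.82
Sum of the 3 distinct covariances = 3 × 0.430 = 1.290
σ²_total = Σσᵢ² + 2·Σcov = 4.82 + 2 × 1.290 = 7.400
α = (3/2)·(1 − 4.82/7.400) = 0.52

α = 0.52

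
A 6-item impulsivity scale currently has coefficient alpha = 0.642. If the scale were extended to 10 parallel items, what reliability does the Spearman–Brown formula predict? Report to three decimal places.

predicted reliability = 0.749

Length factor m = 10/6 = 1.6667
α' = m·α / (1 + (m−1)·α)
   = 10/6 × 0.642 / (1 + (10/6 − 1) × 0.642)
   = 1.0700 / 1.4280 = 0.749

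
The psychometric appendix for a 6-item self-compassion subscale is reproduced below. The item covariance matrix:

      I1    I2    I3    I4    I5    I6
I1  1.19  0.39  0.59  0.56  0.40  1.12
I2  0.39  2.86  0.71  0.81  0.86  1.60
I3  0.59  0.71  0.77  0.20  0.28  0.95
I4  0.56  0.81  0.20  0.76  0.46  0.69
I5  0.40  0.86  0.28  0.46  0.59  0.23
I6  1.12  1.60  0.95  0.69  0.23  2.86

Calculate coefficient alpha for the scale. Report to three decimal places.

α = 0.823

ΣVar(i) = 1.19 + 2.86 + 0.77 + 0.76 + 0.59 + 2.86 = 9.03
Sum of off-diagonal covariances = 9.85
σ²_total = 9.03 + 2 × 9.85 = 28.73
α = (k/(k−1))·(1 − ΣVar(i)/σ²_total) = (6/5)·(1 − 9.03/28.73) = 0.823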